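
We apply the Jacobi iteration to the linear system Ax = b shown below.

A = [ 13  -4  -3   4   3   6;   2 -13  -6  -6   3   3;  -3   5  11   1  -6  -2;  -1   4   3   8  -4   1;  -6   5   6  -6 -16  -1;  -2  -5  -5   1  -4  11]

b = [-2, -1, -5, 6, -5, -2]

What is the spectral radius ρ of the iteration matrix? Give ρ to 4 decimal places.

1.1262

Diagonal D = diag(13, -13, 11, 8, -16, 11); L, U strict lower/upper.
Jacobi: T = -D⁻¹(L+U), T[3,5] = -(1)/(8) = -0.1250; T[3,3] = 0.
  T[0,:] = [+0.0000 +0.3077 +0.2308 -0.3077 -0.2308 -0.4615]
  T[1,:] = [+0.1538 +0.0000 -0.4615 -0.4615 +0.2308 +0.2308]
  T[2,:] = [+0.2727 -0.4545 +0.0000 -0.0909 +0.5455 +0.1818]
  T[3,:] = [+0.1250 -0.5000 -0.3750 +0.0000 +0.5000 -0.1250]
  T[4,:] = [-0.3750 +0.3125 +0.3750 -0.3750 +0.0000 -0.0625]
  T[5,:] = [+0.1818 +0.4545 +0.4545 -0.0909 +0.3636 +0.0000]
|roots of det(T-λI)|: 1.1262, 0.6034, 0.6034, 0.5465, 0.5465, 0.2990.
spectral radius ρ = 1.1262; 1.1262 > 1 ⇒ diverges.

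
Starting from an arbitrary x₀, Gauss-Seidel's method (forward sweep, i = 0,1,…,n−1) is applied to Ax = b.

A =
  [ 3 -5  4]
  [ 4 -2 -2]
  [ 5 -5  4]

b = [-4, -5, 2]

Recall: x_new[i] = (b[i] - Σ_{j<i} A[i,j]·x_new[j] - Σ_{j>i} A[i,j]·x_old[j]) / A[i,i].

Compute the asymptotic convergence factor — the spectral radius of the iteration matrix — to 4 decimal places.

Let D = diag(3, -2, 4); L, U the strict triangles.
GS T = -(D+L)⁻¹U: row 0 first, T[0,2] = -(4)/(3) = -1.3333; later rows by forward substitution.
  T[0,:] = [+0.0000, +1.6667, -1.3333]
  T[1,:] = [+0.0000, +3.3333, -3.6667]
  T[2,:] = [+0.0000, +2.0833, -2.9167]
|roots of det(T-λI)|: 1.6667, 1.2500, 0.0000.
spectral radius ρ = 1.6667; 1.6667 > 1 ⇒ diverges.

1.6667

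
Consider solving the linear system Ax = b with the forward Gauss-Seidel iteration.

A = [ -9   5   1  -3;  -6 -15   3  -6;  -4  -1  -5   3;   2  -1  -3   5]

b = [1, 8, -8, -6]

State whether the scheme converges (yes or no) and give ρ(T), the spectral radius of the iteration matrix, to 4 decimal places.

Let D = diag(-9, -15, -5, 5); L, U the strict triangles.
T_GS = -(D+L)⁻¹U: row 0 first, T[0,3] = -(-3)/(-9) = -0.3333; later rows by forward substitution.
  T[0,:] = [+0.0000 +0.5556 +0.1111 -0.3333]
  T[1,:] = [+0.0000 -0.2222 +0.1556 -0.2667]
  T[2,:] = [+0.0000 -0.4000 -0.1200 +0.9200]
  T[3,:] = [+0.0000 -0.5067 -0.0853 +0.6320]
moduli |λ_i(T)| = 0.5393, 0.3797, 0.1302, 0.0000.
ρ(T) = max|λ| = 0.5393; 0.5393 < 1: convergent.

yes, ρ = 0.5393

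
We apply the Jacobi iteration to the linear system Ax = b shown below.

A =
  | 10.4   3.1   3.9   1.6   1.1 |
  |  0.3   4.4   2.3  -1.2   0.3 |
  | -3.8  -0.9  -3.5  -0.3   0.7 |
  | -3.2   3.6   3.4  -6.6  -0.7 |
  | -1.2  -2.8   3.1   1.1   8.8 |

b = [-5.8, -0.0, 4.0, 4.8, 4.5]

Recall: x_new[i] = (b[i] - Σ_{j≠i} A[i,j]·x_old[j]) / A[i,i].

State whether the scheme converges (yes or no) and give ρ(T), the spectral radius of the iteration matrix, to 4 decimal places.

yes, ρ = 0.8435

Write A = D+L+U with D = diag(10.4, 4.4, -3.5, -6.6, 8.8).
Jacobi: T = -D⁻¹(L+U), T[0,2] = -(3.9)/(10.4) = -0.3750; T[0,0] = 0.
  T[0,:] = [+0.0000  -0.2981  -0.3750  -0.1538  -0.1058]
  T[1,:] = [-0.0682  +0.0000  -0.5227  +0.2727  -0.0682]
  T[2,:] = [-1.0857  -0.2571  +0.0000  -0.0857  +0.2000]
  T[3,:] = [-0.4848  +0.5455  +0.5152  +0.0000  -0.1061]
  T[4,:] = [+0.1364  +0.3182  -0.3523  -0.1250  +0.0000]
|λ(T)| sorted: 0.8435, 0.6365, 0.4468, 0.4468, 0.4241.
spectral radius ρ = 0.8435; 0.8435 < 1, so it converges for any x₀.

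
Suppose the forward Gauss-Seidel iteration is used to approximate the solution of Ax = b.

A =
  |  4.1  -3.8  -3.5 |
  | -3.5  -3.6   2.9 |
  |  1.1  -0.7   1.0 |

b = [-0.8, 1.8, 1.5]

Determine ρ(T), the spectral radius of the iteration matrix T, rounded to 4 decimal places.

1.1311

Write A = D+L+U with D = diag(4.1, -3.6, 1).
GS T = -(D+L)⁻¹U: row 0 first, T[0,1] = -(-3.8)/(4.1) = +0.9268; later rows by forward substitution.
  T[0,:] = [+0.0000  +0.9268  +0.8537]
  T[1,:] = [+0.0000  -0.9011  -0.0244]
  T[2,:] = [+0.0000  -1.6503  -0.9561]
|λ(T)| sorted: 1.1311, 0.7261, 0.0000.
ρ(T) = max|λ| = 1.1311; 1.1311 > 1 ⇒ diverges.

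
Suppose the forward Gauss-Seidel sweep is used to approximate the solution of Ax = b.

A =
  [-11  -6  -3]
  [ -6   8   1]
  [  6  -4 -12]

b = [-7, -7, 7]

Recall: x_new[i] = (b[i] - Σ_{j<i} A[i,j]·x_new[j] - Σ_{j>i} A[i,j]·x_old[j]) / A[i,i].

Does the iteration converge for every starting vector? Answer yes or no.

yes

Split A = D + L + U, D = diag(-11, 8, -12).
Gauss-Seidel: T = -(D+L)⁻¹U, row 0 first, T[0,2] = -(-3)/(-11) = -0.2727; later rows by forward substitution.
  T[0,:] = [+0.0000 -0.5455 -0.2727]
  T[1,:] = [+0.0000 -0.4091 -0.3295]
  T[2,:] = [+0.0000 -0.1364 -0.0265]
|λ(T)| sorted: 0.5033, 0.0677, 0.0000.
spectral radius ρ = 0.5033; 0.5033 < 1: convergent.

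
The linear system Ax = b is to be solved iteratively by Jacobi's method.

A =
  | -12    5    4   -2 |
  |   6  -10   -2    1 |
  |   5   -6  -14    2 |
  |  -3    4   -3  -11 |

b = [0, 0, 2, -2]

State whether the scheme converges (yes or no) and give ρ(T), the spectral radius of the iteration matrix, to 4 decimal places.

Diagonal D = diag(-12, -10, -14, -11); L, U strict lower/upper.
T_J = -D⁻¹(L+U): T[3,0] = -(-3)/(-11) = -0.2727; T[3,3] = 0.
  T[0,:] = [+0.0000 +0.4167 +0.3333 -0.1667]
  T[1,:] = [+0.6000 +0.0000 -0.2000 +0.1000]
  T[2,:] = [+0.3571 -0.4286 +0.0000 +0.1429]
  T[3,:] = [-0.2727 +0.3636 -0.2727 +0.0000]
eigenvalue magnitudes: 0.8357, 0.3937, 0.3937, 0.0589.
ρ(T) = max|λ| = 0.8357; 0.8357 < 1: convergent.

yes, ρ = 0.8357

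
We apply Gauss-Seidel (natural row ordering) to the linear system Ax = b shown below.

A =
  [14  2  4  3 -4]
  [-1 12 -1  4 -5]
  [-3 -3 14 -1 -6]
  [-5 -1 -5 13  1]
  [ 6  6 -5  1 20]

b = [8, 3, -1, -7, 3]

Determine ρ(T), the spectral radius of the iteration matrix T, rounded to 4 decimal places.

0.5143

Write A = D+L+U with D = diag(14, 12, 14, 13, 20).
T_GS = -(D+L)⁻¹U: row 0 first, T[0,4] = -(-4)/(14) = +0.2857; later rows by forward substitution.
  T[0,:] = [+0.0000, -0.1429, -0.2857, -0.2143, +0.2857]
  T[1,:] = [+0.0000, -0.0119, +0.0595, -0.3512, +0.4405]
  T[2,:] = [+0.0000, -0.0332, -0.0485, -0.0497, +0.5842]
  T[3,:] = [+0.0000, -0.0686, -0.1240, -0.1286, +0.2915]
  T[4,:] = [+0.0000, +0.0416, +0.0619, +0.1636, -0.0864]
moduli |λ_i(T)| = 0.5143, 0.1326, 0.1326, 0.0022, 0.0000.
ρ = 0.5143; 0.5143 < 1: convergent.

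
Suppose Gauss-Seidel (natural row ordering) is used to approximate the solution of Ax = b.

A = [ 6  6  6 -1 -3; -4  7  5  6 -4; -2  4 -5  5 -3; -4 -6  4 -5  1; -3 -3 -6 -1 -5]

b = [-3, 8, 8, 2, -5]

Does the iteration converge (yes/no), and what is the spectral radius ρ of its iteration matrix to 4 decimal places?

no, ρ = 1.4906

Write A = D+L+U with D = diag(6, 7, -5, -5, -5).
GS T = -(D+L)⁻¹U: row 0 first, T[0,2] = -(6)/(6) = -1.0000; later rows by forward substitution.
  T[0,:] = [+0.0000  -1.0000  -1.0000  +0.1667  +0.5000]
  T[1,:] = [+0.0000  -0.5714  -1.2857  -0.7619  +0.8571]
  T[2,:] = [+0.0000  -0.0571  -0.6286  +0.3238  -0.1143]
  T[3,:] = [+0.0000  +1.4400  +1.8400  +1.0400  -1.3200]
  T[4,:] = [+0.0000  +0.7234  +1.7577  -0.2394  -0.4131]
moduli |λ_i(T)| = 1.4906, 0.6269, 0.6269, 0.1463, 0.0000.
ρ = 1.4906; 1.4906 > 1, so it fails to converge.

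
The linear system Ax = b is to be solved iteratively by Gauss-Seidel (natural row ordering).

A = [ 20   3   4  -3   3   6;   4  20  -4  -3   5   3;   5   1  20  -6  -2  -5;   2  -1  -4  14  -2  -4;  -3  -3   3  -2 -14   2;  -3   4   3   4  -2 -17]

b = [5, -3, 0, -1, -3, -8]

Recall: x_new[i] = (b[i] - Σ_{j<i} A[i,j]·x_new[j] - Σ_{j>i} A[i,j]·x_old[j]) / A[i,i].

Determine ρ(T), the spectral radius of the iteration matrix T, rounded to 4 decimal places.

0.5039

Diagonal D = diag(20, 20, 20, 14, -14, -17); L, U strict lower/upper.
T_GS = -(D+L)⁻¹U: row 0 first, T[0,4] = -(3)/(20) = -0.1500; later rows by forward substitution.
  T[0,:] = [+0.0000, -0.1500, -0.2000, +0.1500, -0.1500, -0.3000]
  T[1,:] = [+0.0000, +0.0300, +0.2400, +0.1200, -0.2200, -0.0900]
  T[2,:] = [+0.0000, +0.0360, +0.0380, +0.2565, +0.1485, +0.3295]
  T[3,:] = [+0.0000, +0.0339, +0.0566, +0.0604, +0.1910, +0.4163]
  T[4,:] = [+0.0000, +0.0286, -0.0085, -0.0115, +0.0838, +0.2376]
  T[5,:] = [+0.0000, +0.0445, +0.1128, +0.0626, +0.0360, +0.1599]
moduli |λ_i(T)| = 0.5039, 0.1588, 0.1588, 0.0505, 0.0505, 0.0000.
spectral radius ρ = 0.5039; 0.5039 < 1: convergent.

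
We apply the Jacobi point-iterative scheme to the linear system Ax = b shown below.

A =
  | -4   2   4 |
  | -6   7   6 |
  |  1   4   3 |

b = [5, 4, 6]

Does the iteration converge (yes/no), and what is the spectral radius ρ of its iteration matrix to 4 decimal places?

no, ρ = 1.3977

Let D = diag(-4, 7, 3); L, U the strict triangles.
Jacobi: T = -D⁻¹(L+U), T[2,0] = -(1)/(3) = -0.3333; T[2,2] = 0.
  T[0,:] = [+0.0000 +0.5000 +1.0000]
  T[1,:] = [+0.8571 +0.0000 -0.8571]
  T[2,:] = [-0.3333 -1.3333 +0.0000]
|eigenvalues of T|: 1.3977, 0.8459, 0.8459.
ρ(T) = max|λ| = 1.3977; 1.3977 > 1: divergent.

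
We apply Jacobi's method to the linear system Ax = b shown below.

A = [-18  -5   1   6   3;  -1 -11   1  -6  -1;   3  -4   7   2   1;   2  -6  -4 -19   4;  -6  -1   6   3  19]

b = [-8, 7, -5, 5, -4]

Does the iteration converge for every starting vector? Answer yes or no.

Diagonal D = diag(-18, -11, 7, -19, 19); L, U strict lower/upper.
T_J = -D⁻¹(L+U): T[4,2] = -(6)/(19) = -0.3158; T[4,4] = 0.
  T[0,:] = [+0.0000 -0.2778 +0.0556 +0.3333 +0.1667]
  T[1,:] = [-0.0909 +0.0000 +0.0909 -0.5455 -0.0909]
  T[2,:] = [-0.4286 +0.5714 +0.0000 -0.2857 -0.1429]
  T[3,:] = [+0.1053 -0.3158 -0.2105 +0.0000 +0.2105]
  T[4,:] = [+0.3158 +0.0526 -0.3158 -0.1579 +0.0000]
eigenvalue magnitudes: 0.8294, 0.4122, 0.3784, 0.3784, 0.0180.
ρ(T) = max|λ| = 0.8294; 0.8294 < 1, so it converges for any x₀.

yes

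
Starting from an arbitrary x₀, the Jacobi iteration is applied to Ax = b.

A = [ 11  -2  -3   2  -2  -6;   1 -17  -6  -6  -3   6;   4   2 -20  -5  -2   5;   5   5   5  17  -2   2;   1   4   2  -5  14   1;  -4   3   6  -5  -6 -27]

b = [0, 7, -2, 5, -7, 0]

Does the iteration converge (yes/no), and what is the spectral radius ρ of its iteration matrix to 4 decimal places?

Write A = D+L+U with D = diag(11, -17, -20, 17, 14, -27).
Jacobi T = -D⁻¹(L+U): T[3,2] = -(5)/(17) = -0.2941; T[3,3] = 0.
  T[0,:] = [+0.0000  +0.1818  +0.2727  -0.1818  +0.1818  +0.5455]
  T[1,:] = [+0.0588  +0.0000  -0.3529  -0.3529  -0.1765  +0.3529]
  T[2,:] = [+0.2000  +0.1000  +0.0000  -0.2500  -0.1000  +0.2500]
  T[3,:] = [-0.2941  -0.2941  -0.2941  +0.0000  +0.1176  -0.1176]
  T[4,:] = [-0.0714  -0.2857  -0.1429  +0.3571  +0.0000  -0.0714]
  T[5,:] = [-0.1481  +0.1111  +0.2222  -0.1852  -0.2222  +0.0000]
|λ(T)| sorted: 0.8367, 0.4546, 0.3477, 0.3477, 0.3184, 0.1164.
ρ(T) = max|λ| = 0.8367; 0.8367 < 1, so it converges for any x₀.

yes, ρ = 0.8367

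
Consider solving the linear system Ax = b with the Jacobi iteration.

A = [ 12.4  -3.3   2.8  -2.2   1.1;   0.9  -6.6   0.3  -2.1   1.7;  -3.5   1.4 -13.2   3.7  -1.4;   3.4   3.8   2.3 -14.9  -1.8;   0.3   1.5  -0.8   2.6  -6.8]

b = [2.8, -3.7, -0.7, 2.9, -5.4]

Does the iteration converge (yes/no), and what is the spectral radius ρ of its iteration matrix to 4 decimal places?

yes, ρ = 0.5057

Let D = diag(12.4, -6.6, -13.2, -14.9, -6.8); L, U the strict triangles.
Jacobi: T = -D⁻¹(L+U), T[0,3] = -(-2.2)/(12.4) = +0.1774; T[0,0] = 0.
  T[0,:] = [+0.0000  +0.2661  -0.2258  +0.1774  -0.0887]
  T[1,:] = [+0.1364  +0.0000  +0.0455  -0.3182  +0.2576]
  T[2,:] = [-0.2652  +0.1061  +0.0000  +0.2803  -0.1061]
  T[3,:] = [+0.2282  +0.2550  +0.1544  +0.0000  -0.1208]
  T[4,:] = [+0.0441  +0.2206  -0.1176  +0.3824  +0.0000]
eigenvalue magnitudes: 0.5057, 0.3387, 0.2833, 0.2833, 0.1878.
ρ = 0.5057; 0.5057 < 1, so it converges for any x₀.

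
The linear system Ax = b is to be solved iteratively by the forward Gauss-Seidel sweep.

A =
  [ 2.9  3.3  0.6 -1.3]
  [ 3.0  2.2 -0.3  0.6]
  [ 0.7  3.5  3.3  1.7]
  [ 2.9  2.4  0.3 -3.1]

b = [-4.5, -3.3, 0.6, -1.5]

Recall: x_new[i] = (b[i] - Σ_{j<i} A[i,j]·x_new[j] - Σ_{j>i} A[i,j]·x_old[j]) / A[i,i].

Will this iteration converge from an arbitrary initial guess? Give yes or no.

no

Let D = diag(2.9, 2.2, 3.3, -3.1); L, U the strict triangles.
T_GS = -(D+L)⁻¹U: row 0 first, T[0,2] = -(0.6)/(2.9) = -0.2069; later rows by forward substitution.
  T[0,:] = [+0.0000, -1.1379, -0.2069, +0.4483]
  T[1,:] = [+0.0000, +1.5517, +0.4185, -0.8840]
  T[2,:] = [+0.0000, -1.4044, -0.4000, +0.3273]
  T[3,:] = [+0.0000, +0.0009, +0.0917, -0.2334]
moduli |λ_i(T)| = 1.2353, 0.2460, 0.2460, 0.0000.
ρ = 1.2353; 1.2353 > 1 ⇒ diverges.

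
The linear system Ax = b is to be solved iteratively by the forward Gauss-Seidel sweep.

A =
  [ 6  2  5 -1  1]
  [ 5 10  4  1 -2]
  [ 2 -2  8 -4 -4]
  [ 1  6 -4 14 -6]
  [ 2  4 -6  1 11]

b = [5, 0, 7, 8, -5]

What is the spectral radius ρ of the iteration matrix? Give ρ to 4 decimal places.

Write A = D+L+U with D = diag(6, 10, 8, 14, 11).
T_GS = -(D+L)⁻¹U: row 0 first, T[0,4] = -(1)/(6) = -0.1667; later rows by forward substitution.
  T[0,:] = [+0.0000  -0.3333  -0.8333  +0.1667  -0.1667]
  T[1,:] = [+0.0000  +0.1667  +0.0167  -0.1833  +0.2833]
  T[2,:] = [+0.0000  +0.1250  +0.2125  +0.4125  +0.6125]
  T[3,:] = [+0.0000  -0.0119  +0.1131  +0.1845  +0.4940]
  T[4,:] = [+0.0000  +0.0693  +0.2511  +0.2446  +0.2165]
|roots of det(T-λI)|: 0.8681, 0.2213, 0.1644, 0.1644, 0.0000.
ρ(T) = max|λ| = 0.8681; 0.8681 < 1: convergent.

0.8681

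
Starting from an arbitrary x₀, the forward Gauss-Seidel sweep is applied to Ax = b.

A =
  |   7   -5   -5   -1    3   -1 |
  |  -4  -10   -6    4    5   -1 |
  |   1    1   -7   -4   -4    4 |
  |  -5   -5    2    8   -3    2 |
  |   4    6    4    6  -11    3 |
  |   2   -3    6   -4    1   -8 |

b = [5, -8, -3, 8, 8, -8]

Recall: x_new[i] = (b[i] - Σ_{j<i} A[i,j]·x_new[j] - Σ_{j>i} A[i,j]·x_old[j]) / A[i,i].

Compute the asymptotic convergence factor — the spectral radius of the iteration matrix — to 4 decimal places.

A = D + L + U where D = diag(7, -10, -7, 8, -11, -8).
T_GS = -(D+L)⁻¹U: row 0 first, T[0,1] = -(-5)/(7) = +0.7143; later rows by forward substitution.
  T[0,:] = [+0.0000  +0.7143  +0.7143  +0.1429  -0.4286  +0.1429]
  T[1,:] = [+0.0000  -0.2857  -0.8857  +0.3429  +0.6714  -0.1571]
  T[2,:] = [+0.0000  +0.0612  -0.0245  -0.5020  -0.5367  +0.5694]
  T[3,:] = [+0.0000  +0.2526  -0.1010  +0.4291  +0.6610  -0.4013]
  T[4,:] = [+0.0000  +0.2639  -0.2874  +0.2904  +0.3757  +0.2271]
  T[5,:] = [+0.0000  +0.2383  +0.5069  -0.6476  -1.0450  +0.7507]
|λ(T)| sorted: 1.5970, 0.3503, 0.3503, 0.1788, 0.1788, 0.0000.
spectral radius ρ = 1.5970; 1.5970 > 1, so it fails to converge.

1.5970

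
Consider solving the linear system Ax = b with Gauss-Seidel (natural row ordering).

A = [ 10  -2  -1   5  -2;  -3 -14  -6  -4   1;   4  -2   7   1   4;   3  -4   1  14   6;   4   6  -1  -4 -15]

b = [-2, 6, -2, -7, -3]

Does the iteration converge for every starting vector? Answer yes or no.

yes

Diagonal D = diag(10, -14, 7, 14, -15); L, U strict lower/upper.
Gauss-Seidel: T = -(D+L)⁻¹U, row 0 first, T[0,2] = -(-1)/(10) = +0.1000; later rows by forward substitution.
  T[0,:] = [+0.0000  +0.2000  +0.1000  -0.5000  +0.2000]
  T[1,:] = [+0.0000  -0.0429  -0.4500  -0.1786  +0.0286]
  T[2,:] = [+0.0000  -0.1265  -0.1857  +0.0918  -0.6776]
  T[3,:] = [+0.0000  -0.0461  -0.1367  +0.0496  -0.4149]
  T[4,:] = [+0.0000  +0.0569  -0.1045  -0.2241  +0.2206]
|λ(T)| sorted: 0.5477, 0.4584, 0.1023, 0.0545, 0.0000.
ρ = 0.5477; 0.5477 < 1 ⇒ converges.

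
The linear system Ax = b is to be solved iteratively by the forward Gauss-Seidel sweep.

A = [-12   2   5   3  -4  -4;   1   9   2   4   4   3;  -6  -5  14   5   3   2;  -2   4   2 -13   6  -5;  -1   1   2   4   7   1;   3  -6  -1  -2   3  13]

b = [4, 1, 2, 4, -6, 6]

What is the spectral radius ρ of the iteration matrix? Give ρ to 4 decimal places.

0.8761

Diagonal D = diag(-12, 9, 14, -13, 7, 13); L, U strict lower/upper.
T_GS = -(D+L)⁻¹U: row 0 first, T[0,3] = -(3)/(-12) = +0.2500; later rows by forward substitution.
  T[0,:] = [+0.0000, +0.1667, +0.4167, +0.2500, -0.3333, -0.3333]
  T[1,:] = [+0.0000, -0.0185, -0.2685, -0.4722, -0.4074, -0.2963]
  T[2,:] = [+0.0000, +0.0648, +0.0827, -0.4187, -0.5026, -0.3915]
  T[3,:] = [+0.0000, -0.0214, -0.1340, -0.2482, +0.3101, -0.4847]
  T[4,:] = [+0.0000, +0.0201, +0.1508, +0.3646, -0.0230, +0.2407]
  T[5,:] = [+0.0000, -0.0500, -0.2692, -0.4302, -0.0967, -0.2201]
|λ(T)| sorted: 0.8761, 0.3103, 0.3103, 0.1154, 0.0207, 0.0000.
ρ(T) = max|λ| = 0.8761; 0.8761 < 1, so it converges for any x₀.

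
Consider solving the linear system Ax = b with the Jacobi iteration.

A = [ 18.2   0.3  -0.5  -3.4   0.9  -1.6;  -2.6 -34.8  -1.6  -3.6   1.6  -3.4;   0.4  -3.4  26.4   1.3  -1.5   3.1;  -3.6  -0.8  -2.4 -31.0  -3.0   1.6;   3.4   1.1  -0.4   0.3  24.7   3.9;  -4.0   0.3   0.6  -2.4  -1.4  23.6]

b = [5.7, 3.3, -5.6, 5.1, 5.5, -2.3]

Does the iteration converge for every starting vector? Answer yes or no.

yes

Diagonal D = diag(18.2, -34.8, 26.4, -31, 24.7, 23.6); L, U strict lower/upper.
Jacobi T = -D⁻¹(L+U): T[3,1] = -(-0.8)/(-31) = -0.0258; T[3,3] = 0.
  T[0,:] = [+0.0000 -0.0165 +0.0275 +0.1868 -0.0495 +0.0879]
  T[1,:] = [-0.0747 +0.0000 -0.0460 -0.1034 +0.0460 -0.0977]
  T[2,:] = [-0.0152 +0.1288 +0.0000 -0.0492 +0.0568 -0.1174]
  T[3,:] = [-0.1161 -0.0258 -0.0774 +0.0000 -0.0968 +0.0516]
  T[4,:] = [-0.1377 -0.0445 +0.0162 -0.0121 +0.0000 -0.1579]
  T[5,:] = [+0.1695 -0.0127 -0.0254 +0.1017 +0.0593 +0.0000]
|roots of det(T-λI)|: 0.2432, 0.1714, 0.1714, 0.0944, 0.0944, 0.0631.
ρ = 0.2432; 0.2432 < 1: convergent.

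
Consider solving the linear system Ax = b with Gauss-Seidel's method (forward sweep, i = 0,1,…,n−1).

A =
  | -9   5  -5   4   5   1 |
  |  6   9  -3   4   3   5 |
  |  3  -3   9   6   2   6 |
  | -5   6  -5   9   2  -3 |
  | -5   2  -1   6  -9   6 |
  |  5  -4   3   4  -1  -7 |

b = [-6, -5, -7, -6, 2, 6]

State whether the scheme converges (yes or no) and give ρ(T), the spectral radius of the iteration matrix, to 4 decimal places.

Split A = D + L + U, D = diag(-9, 9, 9, 9, -9, -7).
T_GS = -(D+L)⁻¹U: row 0 first, T[0,1] = -(5)/(-9) = +0.5556; later rows by forward substitution.
  T[0,:] = [+0.0000  +0.5556  -0.5556  +0.4444  +0.5556  +0.1111]
  T[1,:] = [+0.0000  -0.3704  +0.7037  -0.7407  -0.7037  -0.6296]
  T[2,:] = [+0.0000  -0.3086  +0.4198  -1.0617  -0.6420  -0.9136]
  T[3,:] = [+0.0000  +0.3841  -0.5446  +0.1509  +0.1989  +0.3073]
  T[4,:] = [+0.0000  -0.1006  +0.0553  -0.1930  -0.2611  +0.7714]
  T[5,:] = [+0.0000  +0.7100  -0.9381  +0.3995  +0.6748  +0.1130]
moduli |λ_i(T)| = 1.1857, 0.9662, 0.5090, 0.2532, 0.0885, 0.0000.
ρ(T) = max|λ| = 1.1857; 1.1857 > 1, so it fails to converge.

no, ρ = 1.1857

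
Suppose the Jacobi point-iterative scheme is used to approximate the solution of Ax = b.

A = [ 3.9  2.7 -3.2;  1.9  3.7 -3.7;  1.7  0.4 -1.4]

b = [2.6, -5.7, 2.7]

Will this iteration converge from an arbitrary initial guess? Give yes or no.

Write A = D+L+U with D = diag(3.9, 3.7, -1.4).
T_J = -D⁻¹(L+U): T[2,1] = -(0.4)/(-1.4) = +0.2857; T[2,2] = 0.
  T[0,:] = [+0.0000  -0.6923  +0.8205]
  T[1,:] = [-0.5135  +0.0000  +1.0000]
  T[2,:] = [+1.2143  +0.2857  +0.0000]
eigenvalue magnitudes: 1.5082, 0.7982, 0.7982.
ρ = 1.5082; 1.5082 > 1 ⇒ diverges.

no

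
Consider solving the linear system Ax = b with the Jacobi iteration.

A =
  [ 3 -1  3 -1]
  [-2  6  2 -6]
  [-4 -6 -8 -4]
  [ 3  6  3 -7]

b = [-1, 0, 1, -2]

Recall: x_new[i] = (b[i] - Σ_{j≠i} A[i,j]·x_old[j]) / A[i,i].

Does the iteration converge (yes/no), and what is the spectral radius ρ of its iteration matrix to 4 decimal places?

A = D + L + U where D = diag(3, 6, -8, -7).
Jacobi: T = -D⁻¹(L+U), T[3,1] = -(6)/(-7) = +0.8571; T[3,3] = 0.
  T[0,:] = [+0.0000  +0.3333  -1.0000  +0.3333]
  T[1,:] = [+0.3333  +0.0000  -0.3333  +1.0000]
  T[2,:] = [-0.5000  -0.7500  +0.0000  -0.5000]
  T[3,:] = [+0.4286  +0.8571  +0.4286  +0.0000]
|roots of det(T-λI)|: 1.4142, 1.0799, 0.3562, 0.0219.
spectral radius ρ = 1.4142; 1.4142 > 1 ⇒ diverges.

no, ρ = 1.4142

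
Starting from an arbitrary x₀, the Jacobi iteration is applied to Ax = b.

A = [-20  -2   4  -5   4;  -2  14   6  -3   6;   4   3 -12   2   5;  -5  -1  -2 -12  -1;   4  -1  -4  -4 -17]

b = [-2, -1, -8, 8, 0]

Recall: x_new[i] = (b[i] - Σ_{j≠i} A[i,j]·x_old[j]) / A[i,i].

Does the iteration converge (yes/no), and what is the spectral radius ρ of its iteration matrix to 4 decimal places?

yes, ρ = 0.5454

Let D = diag(-20, 14, -12, -12, -17); L, U the strict triangles.
Jacobi: T = -D⁻¹(L+U), T[3,1] = -(-1)/(-12) = -0.0833; T[3,3] = 0.
  T[0,:] = [+0.0000  -0.1000  +0.2000  -0.2500  +0.2000]
  T[1,:] = [+0.1429  +0.0000  -0.4286  +0.2143  -0.4286]
  T[2,:] = [+0.3333  +0.2500  +0.0000  +0.1667  +0.4167]
  T[3,:] = [-0.4167  -0.0833  -0.1667  +0.0000  -0.0833]
  T[4,:] = [+0.2353  -0.0588  -0.2353  -0.2353  +0.0000]
moduli |λ_i(T)| = 0.5454, 0.4634, 0.4634, 0.1272, 0.1272.
ρ = 0.5454; 0.5454 < 1, so it converges for any x₀.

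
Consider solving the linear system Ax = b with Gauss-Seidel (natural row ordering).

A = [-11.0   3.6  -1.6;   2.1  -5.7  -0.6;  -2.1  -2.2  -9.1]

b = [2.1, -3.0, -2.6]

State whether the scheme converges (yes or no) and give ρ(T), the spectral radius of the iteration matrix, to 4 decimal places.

yes, ρ = 0.2275

Write A = D+L+U with D = diag(-11, -5.7, -9.1).
T_GS = -(D+L)⁻¹U: row 0 first, T[0,2] = -(-1.6)/(-11) = -0.1455; later rows by forward substitution.
  T[0,:] = [+0.0000 +0.3273 -0.1455]
  T[1,:] = [+0.0000 +0.1206 -0.1589]
  T[2,:] = [+0.0000 -0.1047 +0.0720]
|roots of det(T-λI)|: 0.2275, 0.0349, 0.0000.
spectral radius ρ = 0.2275; 0.2275 < 1 ⇒ converges.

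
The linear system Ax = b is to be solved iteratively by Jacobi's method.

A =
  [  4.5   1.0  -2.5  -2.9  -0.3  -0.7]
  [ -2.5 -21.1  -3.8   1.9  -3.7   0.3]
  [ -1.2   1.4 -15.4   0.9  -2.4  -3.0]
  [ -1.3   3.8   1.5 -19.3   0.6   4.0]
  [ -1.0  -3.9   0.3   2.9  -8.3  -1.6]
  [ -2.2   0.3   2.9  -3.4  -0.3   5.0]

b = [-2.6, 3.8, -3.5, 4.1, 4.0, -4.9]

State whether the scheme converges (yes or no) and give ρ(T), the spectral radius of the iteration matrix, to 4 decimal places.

Write A = D+L+U with D = diag(4.5, -21.1, -15.4, -19.3, -8.3, 5).
T_J = -D⁻¹(L+U): T[4,5] = -(-1.6)/(-8.3) = -0.1928; T[4,4] = 0.
  T[0,:] = [+0.0000, -0.2222, +0.5556, +0.6444, +0.0667, +0.1556]
  T[1,:] = [-0.1185, +0.0000, -0.1801, +0.0900, -0.1754, +0.0142]
  T[2,:] = [-0.0779, +0.0909, +0.0000, +0.0584, -0.1558, -0.1948]
  T[3,:] = [-0.0674, +0.1969, +0.0777, +0.0000, +0.0311, +0.2073]
  T[4,:] = [-0.1205, -0.4699, +0.0361, +0.3494, +0.0000, -0.1928]
  T[5,:] = [+0.4400, -0.0600, -0.5800, +0.6800, +0.0600, +0.0000]
|roots of det(T-λI)|: 0.6519, 0.5159, 0.3684, 0.3684, 0.3471, 0.1598.
ρ(T) = max|λ| = 0.6519; 0.6519 < 1, so it converges for any x₀.

yes, ρ = 0.6519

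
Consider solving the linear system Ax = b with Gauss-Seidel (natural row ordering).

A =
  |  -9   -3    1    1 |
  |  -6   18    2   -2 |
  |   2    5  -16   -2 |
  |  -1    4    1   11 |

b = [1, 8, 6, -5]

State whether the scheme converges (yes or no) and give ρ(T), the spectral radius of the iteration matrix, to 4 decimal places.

Split A = D + L + U, D = diag(-9, 18, -16, 11).
Gauss-Seidel: T = -(D+L)⁻¹U, row 0 first, T[0,1] = -(-3)/(-9) = -0.3333; later rows by forward substitution.
  T[0,:] = [+0.0000, -0.3333, +0.1111, +0.1111]
  T[1,:] = [+0.0000, -0.1111, -0.0741, +0.1481]
  T[2,:] = [+0.0000, -0.0764, -0.0093, -0.0648]
  T[3,:] = [+0.0000, +0.0170, +0.0379, -0.0379]
eigenvalue magnitudes: 0.1731, 0.0493, 0.0493, 0.0000.
ρ = 0.1731; 0.1731 < 1, so it converges for any x₀.

yes, ρ = 0.1731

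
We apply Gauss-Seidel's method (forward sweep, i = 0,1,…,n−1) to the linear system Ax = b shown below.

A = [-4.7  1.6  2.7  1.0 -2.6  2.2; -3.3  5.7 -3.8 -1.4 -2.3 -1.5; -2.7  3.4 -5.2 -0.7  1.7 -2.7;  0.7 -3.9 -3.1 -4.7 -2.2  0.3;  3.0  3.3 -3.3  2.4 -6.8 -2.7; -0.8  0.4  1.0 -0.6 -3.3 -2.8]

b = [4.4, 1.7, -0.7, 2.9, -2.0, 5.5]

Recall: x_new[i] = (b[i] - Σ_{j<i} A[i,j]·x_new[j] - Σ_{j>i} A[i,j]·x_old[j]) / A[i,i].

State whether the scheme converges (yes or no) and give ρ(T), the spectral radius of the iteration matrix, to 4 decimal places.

no, ρ = 1.2082

Split A = D + L + U, D = diag(-4.7, 5.7, -5.2, -4.7, -6.8, -2.8).
Gauss-Seidel: T = -(D+L)⁻¹U, row 0 first, T[0,4] = -(-2.6)/(-4.7) = -0.5532; later rows by forward substitution.
  T[0,:] = [+0.0000, +0.3404, +0.5745, +0.2128, -0.5532, +0.4681]
  T[1,:] = [+0.0000, +0.1971, +0.9993, +0.3688, +0.0832, +0.5342]
  T[2,:] = [+0.0000, -0.0479, +0.3551, -0.0040, +0.6686, -0.4130]
  T[3,:] = [+0.0000, -0.0813, -0.9778, -0.2717, -1.0605, -0.0373]
  T[4,:] = [+0.0000, +0.2404, +0.2209, +0.1789, -0.9024, +0.2560]
  T[5,:] = [+0.0000, -0.3521, +0.0546, -0.1621, +1.6996, -0.4986]
|eigenvalues of T|: 1.2082, 0.3545, 0.1594, 0.1594, 0.1491, 0.0000.
ρ = 1.2082; 1.2082 > 1, so it fails to converge.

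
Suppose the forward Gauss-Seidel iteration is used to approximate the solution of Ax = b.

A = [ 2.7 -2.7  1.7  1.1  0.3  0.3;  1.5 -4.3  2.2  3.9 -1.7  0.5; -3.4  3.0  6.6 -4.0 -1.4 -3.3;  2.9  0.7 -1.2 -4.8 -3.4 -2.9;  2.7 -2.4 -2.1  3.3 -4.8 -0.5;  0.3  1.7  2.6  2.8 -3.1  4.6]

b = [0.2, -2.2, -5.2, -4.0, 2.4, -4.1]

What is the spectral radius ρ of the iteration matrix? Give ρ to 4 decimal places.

Split A = D + L + U, D = diag(2.7, -4.3, 6.6, -4.8, -4.8, 4.6).
GS T = -(D+L)⁻¹U: row 0 first, T[0,5] = -(0.3)/(2.7) = -0.1111; later rows by forward substitution.
  T[0,:] = [+0.0000 +1.0000 -0.6296 -0.4074 -0.1111 -0.1111]
  T[1,:] = [+0.0000 +0.3488 +0.2920 +0.7649 -0.4341 +0.0775]
  T[2,:] = [+0.0000 +0.3566 -0.4571 +0.0485 +0.3522 +0.4075]
  T[3,:] = [+0.0000 +0.5659 -0.2236 -0.1467 -0.9268 -0.7619]
  T[4,:] = [+0.0000 +0.6211 -0.4539 -0.7337 -0.6367 -0.9075]
  T[5,:] = [+0.0000 -0.3216 +0.0217 -0.6887 +0.1037 -0.3996]
|λ(T)| sorted: 1.4925, 0.7184, 0.7137, 0.2150, 0.0091, 0.0000.
ρ = 1.4925; 1.4925 > 1 ⇒ diverges.

1.4925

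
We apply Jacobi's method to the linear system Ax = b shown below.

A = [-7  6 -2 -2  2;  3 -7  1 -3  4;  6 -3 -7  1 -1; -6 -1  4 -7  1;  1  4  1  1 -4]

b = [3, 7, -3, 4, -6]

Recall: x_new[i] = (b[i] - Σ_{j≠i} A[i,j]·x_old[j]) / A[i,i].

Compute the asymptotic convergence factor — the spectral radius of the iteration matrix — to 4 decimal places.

1.2438

A = D + L + U where D = diag(-7, -7, -7, -7, -4).
Jacobi: T = -D⁻¹(L+U), T[4,2] = -(1)/(-4) = +0.2500; T[4,4] = 0.
  T[0,:] = [+0.0000, +0.8571, -0.2857, -0.2857, +0.2857]
  T[1,:] = [+0.4286, +0.0000, +0.1429, -0.4286, +0.5714]
  T[2,:] = [+0.8571, -0.4286, +0.0000, +0.1429, -0.1429]
  T[3,:] = [-0.8571, -0.1429, +0.5714, +0.0000, +0.1429]
  T[4,:] = [+0.2500, +1.0000, +0.2500, +0.2500, +0.0000]
moduli |λ_i(T)| = 1.2438, 0.6891, 0.6891, 0.1502, 0.1502.
spectral radius ρ = 1.2438; 1.2438 > 1: divergent.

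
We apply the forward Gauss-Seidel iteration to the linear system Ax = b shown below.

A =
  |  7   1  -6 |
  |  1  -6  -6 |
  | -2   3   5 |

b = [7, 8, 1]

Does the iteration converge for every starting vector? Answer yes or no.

Diagonal D = diag(7, -6, 5); L, U strict lower/upper.
GS T = -(D+L)⁻¹U: row 0 first, T[0,1] = -(1)/(7) = -0.1429; later rows by forward substitution.
  T[0,:] = [+0.0000  -0.1429  +0.8571]
  T[1,:] = [+0.0000  -0.0238  -0.8571]
  T[2,:] = [+0.0000  -0.0429  +0.8571]
|λ(T)| sorted: 0.8970, 0.0637, 0.0000.
ρ = 0.8970; 0.8970 < 1 ⇒ converges.

yes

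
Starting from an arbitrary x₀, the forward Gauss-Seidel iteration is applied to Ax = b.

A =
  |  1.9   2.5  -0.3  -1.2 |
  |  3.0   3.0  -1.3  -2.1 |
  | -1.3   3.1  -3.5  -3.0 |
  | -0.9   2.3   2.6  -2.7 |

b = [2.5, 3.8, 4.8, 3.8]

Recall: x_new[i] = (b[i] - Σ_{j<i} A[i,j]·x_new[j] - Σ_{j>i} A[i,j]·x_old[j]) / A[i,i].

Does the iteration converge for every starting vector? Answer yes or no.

no

Let D = diag(1.9, 3, -3.5, -2.7); L, U the strict triangles.
Gauss-Seidel: T = -(D+L)⁻¹U, row 0 first, T[0,3] = -(-1.2)/(1.9) = +0.6316; later rows by forward substitution.
  T[0,:] = [+0.0000  -1.3158  +0.1579  +0.6316]
  T[1,:] = [+0.0000  +1.3158  +0.2754  +0.0684]
  T[2,:] = [+0.0000  +1.6541  +0.1853  -1.0311]
  T[3,:] = [+0.0000  +3.1523  +0.3605  -1.1452]
|roots of det(T-λI)|: 1.4804, 1.2151, 0.0906, 0.0000.
ρ = 1.4804; 1.4804 > 1 ⇒ diverges.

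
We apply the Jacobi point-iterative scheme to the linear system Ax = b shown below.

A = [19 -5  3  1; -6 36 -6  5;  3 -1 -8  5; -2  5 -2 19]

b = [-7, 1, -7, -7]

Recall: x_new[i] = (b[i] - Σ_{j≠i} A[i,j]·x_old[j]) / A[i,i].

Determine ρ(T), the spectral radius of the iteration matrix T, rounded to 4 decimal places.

0.3867

A = D + L + U where D = diag(19, 36, -8, 19).
Jacobi: T = -D⁻¹(L+U), T[2,1] = -(-1)/(-8) = -0.1250; T[2,2] = 0.
  T[0,:] = [+0.0000, +0.2632, -0.1579, -0.0526]
  T[1,:] = [+0.1667, +0.0000, +0.1667, -0.1389]
  T[2,:] = [+0.3750, -0.1250, +0.0000, +0.6250]
  T[3,:] = [+0.1053, -0.2632, +0.1053, +0.0000]
|eigenvalues of T|: 0.3867, 0.2599, 0.2366, 0.2366.
spectral radius ρ = 0.3867; 0.3867 < 1: convergent.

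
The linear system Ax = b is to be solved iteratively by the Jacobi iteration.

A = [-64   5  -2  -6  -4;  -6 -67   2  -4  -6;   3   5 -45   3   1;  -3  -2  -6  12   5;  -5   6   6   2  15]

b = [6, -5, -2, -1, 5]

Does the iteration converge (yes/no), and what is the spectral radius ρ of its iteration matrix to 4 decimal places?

Write A = D+L+U with D = diag(-64, -67, -45, 12, 15).
T_J = -D⁻¹(L+U): T[3,4] = -(5)/(12) = -0.4167; T[3,3] = 0.
  T[0,:] = [+0.0000 +0.0781 -0.0312 -0.0938 -0.0625]
  T[1,:] = [-0.0896 +0.0000 +0.0299 -0.0597 -0.0896]
  T[2,:] = [+0.0667 +0.1111 +0.0000 +0.0667 +0.0222]
  T[3,:] = [+0.2500 +0.1667 +0.5000 +0.0000 -0.4167]
  T[4,:] = [+0.3333 -0.4000 -0.4000 -0.1333 +0.0000]
|eigenvalues of T|: 0.3518, 0.2048, 0.1893, 0.1893, 0.1320.
ρ(T) = max|λ| = 0.3518; 0.3518 < 1, so it converges for any x₀.

yes, ρ = 0.3518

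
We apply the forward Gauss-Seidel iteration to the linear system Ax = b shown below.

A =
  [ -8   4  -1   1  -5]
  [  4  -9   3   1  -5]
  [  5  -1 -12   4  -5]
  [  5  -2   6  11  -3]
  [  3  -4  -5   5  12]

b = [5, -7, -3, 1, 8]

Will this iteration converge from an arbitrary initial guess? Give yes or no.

Let D = diag(-8, -9, -12, 11, 12); L, U the strict triangles.
Gauss-Seidel: T = -(D+L)⁻¹U, row 0 first, T[0,4] = -(-5)/(-8) = -0.6250; later rows by forward substitution.
  T[0,:] = [+0.0000, +0.5000, -0.1250, +0.1250, -0.6250]
  T[1,:] = [+0.0000, +0.2222, +0.2778, +0.1667, -0.8333]
  T[2,:] = [+0.0000, +0.1898, -0.0752, +0.3715, -0.6076]
  T[3,:] = [+0.0000, -0.2904, +0.1484, -0.2292, +0.7367]
  T[4,:] = [+0.0000, +0.1492, +0.0307, +0.2746, -0.6817]
|roots of det(T-λI)|: 0.8619, 0.1851, 0.1541, 0.1541, 0.0000.
ρ(T) = max|λ| = 0.8619; 0.8619 < 1: convergent.

yes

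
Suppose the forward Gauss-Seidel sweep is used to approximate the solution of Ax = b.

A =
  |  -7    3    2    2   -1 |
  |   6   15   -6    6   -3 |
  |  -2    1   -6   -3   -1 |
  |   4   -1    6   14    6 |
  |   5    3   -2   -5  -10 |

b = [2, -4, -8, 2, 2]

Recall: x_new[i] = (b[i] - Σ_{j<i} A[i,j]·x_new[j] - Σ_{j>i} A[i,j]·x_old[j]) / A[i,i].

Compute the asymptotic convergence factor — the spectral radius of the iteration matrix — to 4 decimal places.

0.5999

A = D + L + U where D = diag(-7, 15, -6, 14, -10).
GS T = -(D+L)⁻¹U: row 0 first, T[0,3] = -(2)/(-7) = +0.2857; later rows by forward substitution.
  T[0,:] = [+0.0000 +0.4286 +0.2857 +0.2857 -0.1429]
  T[1,:] = [+0.0000 -0.1714 +0.2857 -0.5143 +0.2571]
  T[2,:] = [+0.0000 -0.1714 -0.0476 -0.6810 -0.0762]
  T[3,:] = [+0.0000 -0.0612 -0.0408 +0.1735 -0.3367]
  T[4,:] = [+0.0000 +0.2278 +0.2585 +0.0380 +0.1893]
|roots of det(T-λI)|: 0.5999, 0.3836, 0.3836, 0.2080, 0.0000.
ρ(T) = max|λ| = 0.5999; 0.5999 < 1 ⇒ converges.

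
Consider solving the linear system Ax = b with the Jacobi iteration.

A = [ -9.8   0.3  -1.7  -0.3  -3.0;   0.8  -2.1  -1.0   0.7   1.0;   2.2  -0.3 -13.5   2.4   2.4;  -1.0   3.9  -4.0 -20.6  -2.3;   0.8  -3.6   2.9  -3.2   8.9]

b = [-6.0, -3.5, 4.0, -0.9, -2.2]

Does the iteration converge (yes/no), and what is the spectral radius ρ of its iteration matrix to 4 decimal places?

Split A = D + L + U, D = diag(-9.8, -2.1, -13.5, -20.6, 8.9).
Jacobi T = -D⁻¹(L+U): T[1,3] = -(0.7)/(-2.1) = +0.3333; T[1,1] = 0.
  T[0,:] = [+0.0000  +0.0306  -0.1735  -0.0306  -0.3061]
  T[1,:] = [+0.3810  +0.0000  -0.4762  +0.3333  +0.4762]
  T[2,:] = [+0.1630  -0.0222  +0.0000  +0.1778  +0.1778]
  T[3,:] = [-0.0485  +0.1893  -0.1942  +0.0000  -0.1117]
  T[4,:] = [-0.0899  +0.4045  -0.3258  +0.3596  +0.0000]
|roots of det(T-λI)|: 0.5174, 0.3082, 0.3082, 0.2455, 0.1063.
ρ = 0.5174; 0.5174 < 1, so it converges for any x₀.

yes, ρ = 0.5174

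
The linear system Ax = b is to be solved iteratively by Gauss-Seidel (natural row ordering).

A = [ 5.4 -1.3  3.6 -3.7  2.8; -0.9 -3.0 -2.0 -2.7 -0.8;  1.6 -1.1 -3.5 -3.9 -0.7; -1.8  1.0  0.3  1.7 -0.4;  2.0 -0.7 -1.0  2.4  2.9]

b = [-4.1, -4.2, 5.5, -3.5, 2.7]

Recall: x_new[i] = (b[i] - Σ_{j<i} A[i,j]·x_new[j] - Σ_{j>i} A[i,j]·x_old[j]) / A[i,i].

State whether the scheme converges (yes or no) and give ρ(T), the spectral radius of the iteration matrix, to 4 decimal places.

Write A = D+L+U with D = diag(5.4, -3, -3.5, 1.7, 2.9).
T_GS = -(D+L)⁻¹U: row 0 first, T[0,2] = -(3.6)/(5.4) = -0.6667; later rows by forward substitution.
  T[0,:] = [+0.0000, +0.2407, -0.6667, +0.6852, -0.5185]
  T[1,:] = [+0.0000, -0.0722, -0.4667, -1.1056, -0.1111]
  T[2,:] = [+0.0000, +0.1328, -0.1581, -0.4536, -0.4021]
  T[3,:] = [+0.0000, +0.2740, -0.4035, +1.4559, -0.1774]
  T[4,:] = [+0.0000, -0.3644, +0.6265, -2.1007, +0.3389]
|eigenvalues of T|: 1.5459, 0.3309, 0.3309, 0.1715, 0.0000.
ρ = 1.5459; 1.5459 > 1 ⇒ diverges.

no, ρ = 1.5459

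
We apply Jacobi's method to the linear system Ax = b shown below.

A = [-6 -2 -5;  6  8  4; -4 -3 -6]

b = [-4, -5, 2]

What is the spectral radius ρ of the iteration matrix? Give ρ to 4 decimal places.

1.1883

Let D = diag(-6, 8, -6); L, U the strict triangles.
Jacobi: T = -D⁻¹(L+U), T[2,0] = -(-4)/(-6) = -0.6667; T[2,2] = 0.
  T[0,:] = [+0.0000 -0.3333 -0.8333]
  T[1,:] = [-0.7500 +0.0000 -0.5000]
  T[2,:] = [-0.6667 -0.5000 +0.0000]
|λ(T)| sorted: 1.1883, 0.5971, 0.5971.
spectral radius ρ = 1.1883; 1.1883 > 1 ⇒ diverges.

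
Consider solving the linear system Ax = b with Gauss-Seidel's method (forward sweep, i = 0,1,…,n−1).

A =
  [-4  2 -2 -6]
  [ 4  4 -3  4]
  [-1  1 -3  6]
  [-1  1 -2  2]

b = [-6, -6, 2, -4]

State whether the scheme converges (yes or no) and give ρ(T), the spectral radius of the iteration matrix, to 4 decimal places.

Diagonal D = diag(-4, 4, -3, 2); L, U strict lower/upper.
GS T = -(D+L)⁻¹U: row 0 first, T[0,3] = -(-6)/(-4) = -1.5000; later rows by forward substitution.
  T[0,:] = [+0.0000, +0.5000, -0.5000, -1.5000]
  T[1,:] = [+0.0000, -0.5000, +1.2500, +0.5000]
  T[2,:] = [+0.0000, -0.3333, +0.5833, +2.6667]
  T[3,:] = [+0.0000, +0.1667, -0.2917, +1.6667]
|eigenvalues of T|: 1.2154, 0.5555, 0.5555, 0.0000.
ρ = 1.2154; 1.2154 > 1 ⇒ diverges.

no, ρ = 1.2154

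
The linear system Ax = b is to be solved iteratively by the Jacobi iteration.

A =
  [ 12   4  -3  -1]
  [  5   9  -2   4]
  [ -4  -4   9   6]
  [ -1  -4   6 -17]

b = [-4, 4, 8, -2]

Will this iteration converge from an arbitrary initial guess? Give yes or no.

Let D = diag(12, 9, 9, -17); L, U the strict triangles.
Jacobi: T = -D⁻¹(L+U), T[2,0] = -(-4)/(9) = +0.4444; T[2,2] = 0.
  T[0,:] = [+0.0000  -0.3333  +0.2500  +0.0833]
  T[1,:] = [-0.5556  +0.0000  +0.2222  -0.4444]
  T[2,:] = [+0.4444  +0.4444  +0.0000  -0.6667]
  T[3,:] = [-0.0588  -0.2353  +0.3529  +0.0000]
|eigenvalues of T|: 0.6823, 0.3920, 0.3038, 0.3038.
spectral radius ρ = 0.6823; 0.6823 < 1, so it converges for any x₀.

yes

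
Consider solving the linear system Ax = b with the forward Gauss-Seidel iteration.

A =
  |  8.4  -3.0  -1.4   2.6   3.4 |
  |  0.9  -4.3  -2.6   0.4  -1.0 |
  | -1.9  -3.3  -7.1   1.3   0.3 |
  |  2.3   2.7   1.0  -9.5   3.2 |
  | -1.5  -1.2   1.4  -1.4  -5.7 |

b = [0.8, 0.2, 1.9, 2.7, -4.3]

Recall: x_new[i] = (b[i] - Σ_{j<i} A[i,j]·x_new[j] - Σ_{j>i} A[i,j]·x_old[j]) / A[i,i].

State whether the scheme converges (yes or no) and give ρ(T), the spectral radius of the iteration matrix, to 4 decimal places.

Diagonal D = diag(8.4, -4.3, -7.1, -9.5, -5.7); L, U strict lower/upper.
Gauss-Seidel: T = -(D+L)⁻¹U, row 0 first, T[0,1] = -(-3)/(8.4) = +0.3571; later rows by forward substitution.
  T[0,:] = [+0.0000  +0.3571  +0.1667  -0.3095  -0.4048]
  T[1,:] = [+0.0000  +0.0748  -0.5698  +0.0282  -0.3173]
  T[2,:] = [+0.0000  -0.1303  +0.2202  +0.2528  +0.2980]
  T[3,:] = [+0.0000  +0.0940  -0.0984  -0.0403  +0.1800]
  T[4,:] = [+0.0000  -0.1648  +0.1543  +0.1475  +0.2023]
|λ(T)| sorted: 0.6431, 0.2668, 0.1429, 0.1429, 0.0000.
spectral radius ρ = 0.6431; 0.6431 < 1 ⇒ converges.

yes, ρ = 0.6431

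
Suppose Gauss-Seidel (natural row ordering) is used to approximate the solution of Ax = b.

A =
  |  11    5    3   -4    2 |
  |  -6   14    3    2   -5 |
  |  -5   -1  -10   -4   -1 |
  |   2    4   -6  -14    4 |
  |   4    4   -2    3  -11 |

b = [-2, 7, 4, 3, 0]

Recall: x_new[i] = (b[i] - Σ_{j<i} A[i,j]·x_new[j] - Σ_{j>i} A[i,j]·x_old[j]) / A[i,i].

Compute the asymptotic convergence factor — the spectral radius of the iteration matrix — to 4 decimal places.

A = D + L + U where D = diag(11, 14, -10, -14, -11).
GS T = -(D+L)⁻¹U: row 0 first, T[0,3] = -(-4)/(11) = +0.3636; later rows by forward substitution.
  T[0,:] = [+0.0000, -0.4545, -0.2727, +0.3636, -0.1818]
  T[1,:] = [+0.0000, -0.1948, -0.3312, +0.0130, +0.2792]
  T[2,:] = [+0.0000, +0.2468, +0.1695, -0.5831, -0.0370]
  T[3,:] = [+0.0000, -0.2263, -0.2062, +0.3056, +0.3554]
  T[4,:] = [+0.0000, -0.3427, -0.3067, +0.3263, +0.1391]
moduli |λ_i(T)| = 0.6349, 0.2976, 0.2976, 0.0720, 0.0000.
ρ(T) = max|λ| = 0.6349; 0.6349 < 1: convergent.

0.6349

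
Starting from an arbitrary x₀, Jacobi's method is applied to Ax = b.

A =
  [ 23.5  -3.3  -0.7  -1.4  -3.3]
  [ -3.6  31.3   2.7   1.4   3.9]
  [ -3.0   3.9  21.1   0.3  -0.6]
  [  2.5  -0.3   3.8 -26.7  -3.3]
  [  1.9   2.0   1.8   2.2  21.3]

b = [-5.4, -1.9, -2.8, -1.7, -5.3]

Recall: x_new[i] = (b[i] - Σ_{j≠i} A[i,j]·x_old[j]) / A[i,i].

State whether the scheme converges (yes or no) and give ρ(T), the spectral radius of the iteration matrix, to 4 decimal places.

yes, ρ = 0.2534

Diagonal D = diag(23.5, 31.3, 21.1, -26.7, 21.3); L, U strict lower/upper.
Jacobi T = -D⁻¹(L+U): T[0,3] = -(-1.4)/(23.5) = +0.0596; T[0,0] = 0.
  T[0,:] = [+0.0000  +0.1404  +0.0298  +0.0596  +0.1404]
  T[1,:] = [+0.1150  +0.0000  -0.0863  -0.0447  -0.1246]
  T[2,:] = [+0.1422  -0.1848  +0.0000  -0.0142  +0.0284]
  T[3,:] = [+0.0936  -0.0112  +0.1423  +0.0000  -0.1236]
  T[4,:] = [-0.0892  -0.0939  -0.0845  -0.1033  +0.0000]
moduli |λ_i(T)| = 0.2534, 0.1574, 0.1459, 0.1459, 0.1082.
ρ = 0.2534; 0.2534 < 1: convergent.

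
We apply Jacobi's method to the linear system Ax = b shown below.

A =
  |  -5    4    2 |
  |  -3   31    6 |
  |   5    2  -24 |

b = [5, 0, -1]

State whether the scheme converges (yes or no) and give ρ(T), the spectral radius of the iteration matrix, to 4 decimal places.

Let D = diag(-5, 31, -24); L, U the strict triangles.
Jacobi T = -D⁻¹(L+U): T[0,2] = -(2)/(-5) = +0.4000; T[0,0] = 0.
  T[0,:] = [+0.0000 +0.8000 +0.4000]
  T[1,:] = [+0.0968 +0.0000 -0.1935]
  T[2,:] = [+0.2083 +0.0833 +0.0000]
|λ(T)| sorted: 0.4563, 0.2522, 0.2522.
ρ = 0.4563; 0.4563 < 1, so it converges for any x₀.

yes, ρ = 0.4563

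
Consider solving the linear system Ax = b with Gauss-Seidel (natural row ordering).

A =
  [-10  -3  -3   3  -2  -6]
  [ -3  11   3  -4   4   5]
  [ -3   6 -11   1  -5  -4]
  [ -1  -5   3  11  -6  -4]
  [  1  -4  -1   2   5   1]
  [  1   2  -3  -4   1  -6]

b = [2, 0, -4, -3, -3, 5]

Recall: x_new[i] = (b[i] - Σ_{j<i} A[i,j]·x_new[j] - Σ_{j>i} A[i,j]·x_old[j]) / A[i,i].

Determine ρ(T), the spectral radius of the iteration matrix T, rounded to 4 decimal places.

1.1535

Write A = D+L+U with D = diag(-10, 11, -11, 11, 5, -6).
T_GS = -(D+L)⁻¹U: row 0 first, T[0,3] = -(3)/(-10) = +0.3000; later rows by forward substitution.
  T[0,:] = [+0.0000, -0.3000, -0.3000, +0.3000, -0.2000, -0.6000]
  T[1,:] = [+0.0000, -0.0818, -0.3545, +0.4455, -0.4182, -0.6182]
  T[2,:] = [+0.0000, +0.0372, -0.1116, +0.2521, -0.6281, -0.5372]
  T[3,:] = [+0.0000, -0.0746, -0.1580, +0.1610, +0.5085, +0.1746]
  T[4,:] = [+0.0000, +0.0318, -0.1827, +0.2824, -0.6236, -0.7518]
  T[5,:] = [+0.0000, -0.0408, -0.0375, +0.0122, -0.3016, -0.2792]
|eigenvalues of T|: 1.1535, 0.2869, 0.1464, 0.1464, 0.0191, 0.0000.
ρ = 1.1535; 1.1535 > 1, so it fails to converge.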